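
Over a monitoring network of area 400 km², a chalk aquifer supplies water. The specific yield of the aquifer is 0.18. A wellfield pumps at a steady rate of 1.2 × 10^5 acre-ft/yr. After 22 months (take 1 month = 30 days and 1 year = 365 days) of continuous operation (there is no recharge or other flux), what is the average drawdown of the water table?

Δh ≈ 3.72 m

A = 400 km² = 4 × 10^8 m²
Q = 1.2 × 10^5 acre-ft/yr = 4.055 × 10^5 m³/d
t = 22 months = 660 d
ΔV = Q × t = 4.055 × 10^5 m³/d × 660 d = 2.676 × 10^8 m³
Δh = ΔV / (Sy × A) = 2.676 × 10^8 / (0.18 × 4 × 10^8) = 3.717 m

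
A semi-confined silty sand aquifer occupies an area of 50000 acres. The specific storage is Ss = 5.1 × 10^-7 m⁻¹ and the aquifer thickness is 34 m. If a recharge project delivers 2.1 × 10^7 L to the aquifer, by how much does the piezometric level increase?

S = Ss × b = 5.1 × 10^-7 m⁻¹ × 34 m = 1.734 × 10^-5
A = 50000 acres = 2.023 × 10^8 m²
ΔV = 2.1 × 10^7 L = 21000 m³
Δh = ΔV / (S × A) = 21000 m³ / (1.734 × 10^-5 × 2.023 × 10^8 m²) = 5.985 m

Δh ≈ 5.99 m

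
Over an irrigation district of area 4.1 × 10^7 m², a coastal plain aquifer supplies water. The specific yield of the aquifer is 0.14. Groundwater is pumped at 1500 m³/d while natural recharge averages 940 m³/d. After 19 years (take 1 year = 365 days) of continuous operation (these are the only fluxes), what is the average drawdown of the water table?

Net abstraction = 1500 − 940 = 560 m³/d
t = 19 years = 6935 d
ΔV = Q × t = 560 m³/d × 6935 d = 3.884 × 10^6 m³
Δh = ΔV / (Sy × A) = 3.884 × 10^6 / (0.14 × 4.1 × 10^7) = 0.6766 m

Δh ≈ 0.677 m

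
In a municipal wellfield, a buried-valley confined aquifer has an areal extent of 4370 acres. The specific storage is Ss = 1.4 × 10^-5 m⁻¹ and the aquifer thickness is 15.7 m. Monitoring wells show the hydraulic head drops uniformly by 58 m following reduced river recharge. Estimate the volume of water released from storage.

S = Ss × b = 1.4 × 10^-5 m⁻¹ × 15.7 m = 2.198 × 10^-4
A = 4370 acres = 1.768 × 10^7 m²
ΔV = S × A × Δh = 2.198 × 10^-4 × 1.768 × 10^7 m² × 58 m = 2.255 × 10^5 m³

ΔV ≈ 2.25 × 10^5 m³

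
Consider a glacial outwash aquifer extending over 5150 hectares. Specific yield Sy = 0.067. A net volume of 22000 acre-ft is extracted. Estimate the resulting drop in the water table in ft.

A = 5150 hectares = 5.15 × 10^7 m²
ΔV = 22000 acre-ft = 2.714 × 10^7 m³
Δh = ΔV / (Sy × A) = 2.714 × 10^7 m³ / (0.067 × 5.15 × 10^7 m²) = 7.865 m
Δh = 7.865 m = 25.8 ft

Δh ≈ 25.8 ft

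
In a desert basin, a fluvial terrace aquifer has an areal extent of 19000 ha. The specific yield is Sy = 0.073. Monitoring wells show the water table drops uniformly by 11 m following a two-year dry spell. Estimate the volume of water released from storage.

ΔV ≈ 1.53 × 10^8 m³

A = 19000 ha = 1.9 × 10^8 m²
ΔV = Sy × A × Δh = 0.073 × 1.9 × 10^8 m² × 11 m = 1.526 × 10^8 m³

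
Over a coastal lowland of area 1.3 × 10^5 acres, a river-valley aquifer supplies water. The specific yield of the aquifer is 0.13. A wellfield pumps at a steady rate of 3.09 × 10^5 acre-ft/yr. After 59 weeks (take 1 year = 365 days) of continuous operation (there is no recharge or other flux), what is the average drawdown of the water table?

Δh ≈ 6.31 m

A = 1.3 × 10^5 acres = 5.261 × 10^8 m²
Q = 3.09 × 10^5 acre-ft/yr = 1.044 × 10^6 m³/d
t = 59 weeks = 413 d
ΔV = Q × t = 1.044 × 10^6 m³/d × 413 d = 4.313 × 10^8 m³
Δh = ΔV / (Sy × A) = 4.313 × 10^8 / (0.13 × 5.261 × 10^8) = 6.306 m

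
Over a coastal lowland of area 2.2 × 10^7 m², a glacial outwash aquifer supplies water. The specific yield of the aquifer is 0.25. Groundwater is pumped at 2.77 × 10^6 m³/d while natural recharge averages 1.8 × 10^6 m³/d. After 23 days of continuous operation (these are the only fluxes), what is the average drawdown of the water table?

Δh ≈ 4.06 m

Net abstraction = 2.77 × 10^6 − 1.8 × 10^6 = 9.7 × 10^5 m³/d
ΔV = Q × t = 9.7 × 10^5 m³/d × 23 d = 2.231 × 10^7 m³
Δh = ΔV / (Sy × A) = 2.231 × 10^7 / (0.25 × 2.2 × 10^7) = 4.056 m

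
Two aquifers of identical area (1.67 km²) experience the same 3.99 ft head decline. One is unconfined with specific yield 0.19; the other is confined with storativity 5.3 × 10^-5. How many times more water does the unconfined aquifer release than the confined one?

A = 1.67 km² = 1.67 × 10^6 m²
Δh = 3.99 ft = 1.216 m
Unconfined: ΔV_u = Sy × A × Δh = 0.19 × 1.67 × 10^6 × 1.216 = 3.859 × 10^5 m³
Confined: ΔV_c = S × A × Δh = 5.3 × 10^-5 × 1.67 × 10^6 × 1.216 = 107.6 m³
Ratio = ΔV_u / ΔV_c = Sy / S = 0.19 / 5.3 × 10^-5 = 3585

ΔV_u / ΔV_c ≈ 3580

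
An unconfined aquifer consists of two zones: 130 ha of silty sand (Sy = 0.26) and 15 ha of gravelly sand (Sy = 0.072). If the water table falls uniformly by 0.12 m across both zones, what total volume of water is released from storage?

A₁ = 130 ha = 1.3 × 10^6 m²; A₂ = 15 ha = 1.5 × 10^5 m²
ΔV₁ = 0.26 × 1.3 × 10^6 × 0.12 = 40560 m³
ΔV₂ = 0.072 × 1.5 × 10^5 × 0.12 = 1296 m³
ΔV = ΔV₁ + ΔV₂ = 41860 m³

ΔV ≈ 41900 m³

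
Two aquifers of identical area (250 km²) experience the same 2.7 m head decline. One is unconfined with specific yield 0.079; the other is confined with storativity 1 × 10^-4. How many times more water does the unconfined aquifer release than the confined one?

A = 250 km² = 2.5 × 10^8 m²
Unconfined: ΔV_u = Sy × A × Δh = 0.079 × 2.5 × 10^8 × 2.7 = 5.332 × 10^7 m³
Confined: ΔV_c = S × A × Δh = 1 × 10^-4 × 2.5 × 10^8 × 2.7 = 67500 m³
Ratio = ΔV_u / ΔV_c = Sy / S = 0.079 / 1 × 10^-4 = 790

ΔV_u / ΔV_c ≈ 790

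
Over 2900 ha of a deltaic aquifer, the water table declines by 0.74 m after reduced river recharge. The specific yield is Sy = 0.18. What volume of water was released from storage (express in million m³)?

ΔV ≈ 3.86 million m³

A = 2900 ha = 2.9 × 10^7 m²
ΔV = Sy × A × Δh = 0.18 × 2.9 × 10^7 m² × 0.74 m = 3.863 × 10^6 m³
ΔV = 3.863 × 10^6 m³ = 3.863 million m³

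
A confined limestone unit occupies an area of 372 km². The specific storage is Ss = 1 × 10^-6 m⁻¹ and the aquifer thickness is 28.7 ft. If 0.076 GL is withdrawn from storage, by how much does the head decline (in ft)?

Δh ≈ 76.6 ft

b = 28.7 ft = 8.748 m
S = Ss × b = 1 × 10^-6 m⁻¹ × 8.748 m = 8.748 × 10^-6
A = 372 km² = 3.72 × 10^8 m²
ΔV = 0.076 GL = 76000 m³
Δh = ΔV / (S × A) = 76000 m³ / (8.748 × 10^-6 × 3.72 × 10^8 m²) = 23.35 m
Δh = 23.35 m = 76.62 ft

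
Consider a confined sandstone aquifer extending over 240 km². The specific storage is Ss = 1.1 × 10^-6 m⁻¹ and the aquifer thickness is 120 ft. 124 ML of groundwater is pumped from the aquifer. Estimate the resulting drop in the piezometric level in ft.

Δh ≈ 42.1 ft

b = 120 ft = 36.58 m
S = Ss × b = 1.1 × 10^-6 m⁻¹ × 36.58 m = 4.023 × 10^-5
A = 240 km² = 2.4 × 10^8 m²
ΔV = 124 ML = 1.24 × 10^5 m³
Δh = ΔV / (S × A) = 1.24 × 10^5 m³ / (4.023 × 10^-5 × 2.4 × 10^8 m²) = 12.84 m
Δh = 12.84 m = 42.13 ft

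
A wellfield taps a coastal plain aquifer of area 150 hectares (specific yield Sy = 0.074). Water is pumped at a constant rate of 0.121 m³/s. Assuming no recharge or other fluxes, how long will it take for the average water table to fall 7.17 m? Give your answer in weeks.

A = 150 hectares = 1.5 × 10^6 m²
ΔV = Sy × A × Δh = 0.074 × 1.5 × 10^6 × 7.17 = 7.959 × 10^5 m³
Q = 0.121 m³/s = 10450 m³/d
t = ΔV / Q = 7.959 × 10^5 m³ / 10450 m³/d = 76.13 d
t = 76.13 d ≈ 10.88 weeks

t ≈ 10.9 weeks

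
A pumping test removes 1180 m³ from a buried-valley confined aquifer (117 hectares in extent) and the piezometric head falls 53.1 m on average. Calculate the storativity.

A = 117 hectares = 1.17 × 10^6 m²
S = ΔV / (A × Δh) = 1180 m³ / (1.17 × 10^6 m² × 53.1 m) = 1.899 × 10^-5

S ≈ 1.9 × 10^-5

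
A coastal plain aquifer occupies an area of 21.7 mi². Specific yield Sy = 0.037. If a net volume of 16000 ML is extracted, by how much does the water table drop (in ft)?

A = 21.7 mi² = 5.62 × 10^7 m²
ΔV = 16000 ML = 1.6 × 10^7 m³
Δh = ΔV / (Sy × A) = 1.6 × 10^7 m³ / (0.037 × 5.62 × 10^7 m²) = 7.694 m
Δh = 7.694 m = 25.24 ft

Δh ≈ 25.2 ft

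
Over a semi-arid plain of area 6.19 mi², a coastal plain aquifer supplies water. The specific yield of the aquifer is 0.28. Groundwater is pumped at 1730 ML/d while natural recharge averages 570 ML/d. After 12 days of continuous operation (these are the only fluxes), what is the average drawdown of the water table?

A = 6.19 mi² = 1.603 × 10^7 m²
Net abstraction = 1730 − 570 = 1160 ML/d
Q_net = 1160 ML/d = 1.16 × 10^6 m³/d
ΔV = Q × t = 1.16 × 10^6 m³/d × 12 d = 1.392 × 10^7 m³
Δh = ΔV / (Sy × A) = 1.392 × 10^7 / (0.28 × 1.603 × 10^7) = 3.101 m

Δh ≈ 3.1 m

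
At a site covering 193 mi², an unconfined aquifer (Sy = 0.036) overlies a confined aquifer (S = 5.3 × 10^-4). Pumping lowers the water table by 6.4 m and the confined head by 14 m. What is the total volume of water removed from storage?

A = 193 mi² = 4.999 × 10^8 m²
Unconfined: ΔV_u = Sy × A × Δh_u = 0.036 × 4.999 × 10^8 × 6.4 = 1.152 × 10^8 m³
Confined: ΔV_c = S × A × Δh_c = 5.3 × 10^-4 × 4.999 × 10^8 × 14 = 3.709 × 10^6 m³
Total ΔV = 1.152 × 10^8 + 3.709 × 10^6 = 1.189 × 10^8 m³

ΔV ≈ 1.19 × 10^8 m³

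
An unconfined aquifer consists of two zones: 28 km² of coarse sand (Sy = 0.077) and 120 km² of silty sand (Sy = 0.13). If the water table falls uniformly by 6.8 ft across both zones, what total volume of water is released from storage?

A₁ = 28 km² = 2.8 × 10^7 m²; A₂ = 120 km² = 1.2 × 10^8 m²
Δh = 6.8 ft = 2.073 m
ΔV₁ = 0.077 × 2.8 × 10^7 × 2.073 = 4.469 × 10^6 m³
ΔV₂ = 0.13 × 1.2 × 10^8 × 2.073 = 3.233 × 10^7 m³
ΔV = ΔV₁ + ΔV₂ = 3.68 × 10^7 m³

ΔV ≈ 3.68 × 10^7 m³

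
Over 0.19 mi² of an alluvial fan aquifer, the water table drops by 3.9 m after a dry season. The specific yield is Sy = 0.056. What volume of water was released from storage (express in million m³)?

A = 0.19 mi² = 4.921 × 10^5 m²
ΔV = Sy × A × Δh = 0.056 × 4.921 × 10^5 m² × 3.9 m = 1.075 × 10^5 m³
ΔV = 1.075 × 10^5 m³ = 0.1075 million m³

ΔV ≈ 0.107 million m³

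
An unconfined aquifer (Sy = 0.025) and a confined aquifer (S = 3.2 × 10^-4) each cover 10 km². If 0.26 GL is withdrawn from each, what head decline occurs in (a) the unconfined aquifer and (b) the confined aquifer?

Δh_u ≈ 1.04 m; Δh_c ≈ 81.2 m

A = 10 km² = 1 × 10^7 m²
ΔV = 0.26 GL = 2.6 × 10^5 m³
Unconfined: Δh_u = ΔV/(Sy·A) = 2.6 × 10^5/(0.025 × 1 × 10^7) = 1.04 m
Confined: Δh_c = ΔV/(S·A) = 2.6 × 10^5/(3.2 × 10^-4 × 1 × 10^7) = 81.25 m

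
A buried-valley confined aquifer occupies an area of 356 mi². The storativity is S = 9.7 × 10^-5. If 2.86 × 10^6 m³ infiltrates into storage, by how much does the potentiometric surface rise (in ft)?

Δh ≈ 105 ft

A = 356 mi² = 9.22 × 10^8 m²
Δh = ΔV / (S × A) = 2.86 × 10^6 m³ / (9.7 × 10^-5 × 9.22 × 10^8 m²) = 31.98 m
Δh = 31.98 m = 104.9 ft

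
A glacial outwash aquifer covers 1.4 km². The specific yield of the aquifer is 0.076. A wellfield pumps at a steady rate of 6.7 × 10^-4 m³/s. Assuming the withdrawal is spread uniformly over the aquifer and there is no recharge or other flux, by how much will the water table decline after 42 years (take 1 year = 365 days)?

A = 1.4 km² = 1.4 × 10^6 m²
Q = 6.7 × 10^-4 m³/s = 57.89 m³/d
t = 42 years = 15330 d
ΔV = Q × t = 57.89 m³/d × 15330 d = 8.874 × 10^5 m³
Δh = ΔV / (Sy × A) = 8.874 × 10^5 / (0.076 × 1.4 × 10^6) = 8.34 m

Δh ≈ 8.34 m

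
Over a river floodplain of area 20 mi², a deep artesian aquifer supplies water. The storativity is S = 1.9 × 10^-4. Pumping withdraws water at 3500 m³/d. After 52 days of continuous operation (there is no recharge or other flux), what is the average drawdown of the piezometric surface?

A = 20 mi² = 5.18 × 10^7 m²
ΔV = Q × t = 3500 m³/d × 52 d = 1.82 × 10^5 m³
Δh = ΔV / (S × A) = 1.82 × 10^5 / (1.9 × 10^-4 × 5.18 × 10^7) = 18.49 m

Δh ≈ 18.5 m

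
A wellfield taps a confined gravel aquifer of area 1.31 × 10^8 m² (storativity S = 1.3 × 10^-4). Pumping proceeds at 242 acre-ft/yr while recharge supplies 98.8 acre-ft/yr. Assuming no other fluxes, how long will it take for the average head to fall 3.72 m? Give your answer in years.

t ≈ 0.359 years

ΔV = S × A × Δh = 1.3 × 10^-4 × 1.31 × 10^8 × 3.72 = 63350 m³
Net withdrawal = 242 − 98.8 = 143.2 acre-ft/yr = 483.9 m³/d
t = ΔV / Q = 63350 m³ / 483.9 m³/d = 130.9 d
t = 130.9 d ≈ 0.3587 years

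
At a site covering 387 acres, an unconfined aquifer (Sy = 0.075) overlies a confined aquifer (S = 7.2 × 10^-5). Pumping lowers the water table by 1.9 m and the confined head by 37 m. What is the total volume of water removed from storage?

A = 387 acres = 1.566 × 10^6 m²
Unconfined: ΔV_u = Sy × A × Δh_u = 0.075 × 1.566 × 10^6 × 1.9 = 2.232 × 10^5 m³
Confined: ΔV_c = S × A × Δh_c = 7.2 × 10^-5 × 1.566 × 10^6 × 37 = 4172 m³
Total ΔV = 2.232 × 10^5 + 4172 = 2.273 × 10^5 m³

ΔV ≈ 2.27 × 10^5 m³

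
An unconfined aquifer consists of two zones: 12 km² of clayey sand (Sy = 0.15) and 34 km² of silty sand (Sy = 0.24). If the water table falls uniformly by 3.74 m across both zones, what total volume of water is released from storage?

ΔV ≈ 3.73 × 10^7 m³

A₁ = 12 km² = 1.2 × 10^7 m²; A₂ = 34 km² = 3.4 × 10^7 m²
ΔV₁ = 0.15 × 1.2 × 10^7 × 3.74 = 6.732 × 10^6 m³
ΔV₂ = 0.24 × 3.4 × 10^7 × 3.74 = 3.052 × 10^7 m³
ΔV = ΔV₁ + ΔV₂ = 3.725 × 10^7 m³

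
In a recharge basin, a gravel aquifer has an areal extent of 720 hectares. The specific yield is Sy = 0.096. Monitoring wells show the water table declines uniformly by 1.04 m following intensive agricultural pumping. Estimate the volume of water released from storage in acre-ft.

A = 720 hectares = 7.2 × 10^6 m²
ΔV = Sy × A × Δh = 0.096 × 7.2 × 10^6 m² × 1.04 m = 7.188 × 10^5 m³
ΔV = 7.188 × 10^5 m³ = 582.8 acre-ft

ΔV ≈ 583 acre-ft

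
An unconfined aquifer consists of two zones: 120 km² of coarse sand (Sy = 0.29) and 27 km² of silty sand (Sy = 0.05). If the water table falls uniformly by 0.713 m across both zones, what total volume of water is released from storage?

ΔV ≈ 2.58 × 10^7 m³

A₁ = 120 km² = 1.2 × 10^8 m²; A₂ = 27 km² = 2.7 × 10^7 m²
ΔV₁ = 0.29 × 1.2 × 10^8 × 0.713 = 2.481 × 10^7 m³
ΔV₂ = 0.05 × 2.7 × 10^7 × 0.713 = 9.626 × 10^5 m³
ΔV = ΔV₁ + ΔV₂ = 2.577 × 10^7 m³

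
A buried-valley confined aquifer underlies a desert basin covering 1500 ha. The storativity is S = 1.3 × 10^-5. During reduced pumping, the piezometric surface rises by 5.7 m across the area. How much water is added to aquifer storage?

A = 1500 ha = 1.5 × 10^7 m²
ΔV = S × A × Δh = 1.3 × 10^-5 × 1.5 × 10^7 m² × 5.7 m = 1112 m³

ΔV ≈ 1110 m³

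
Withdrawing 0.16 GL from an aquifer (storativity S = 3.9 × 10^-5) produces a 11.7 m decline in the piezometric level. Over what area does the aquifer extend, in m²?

ΔV = 0.16 GL = 1.6 × 10^5 m³
A = ΔV / (S × Δh) = 1.6 × 10^5 / (3.9 × 10^-5 × 11.7) = 3.506 × 10^8 m²

A ≈ 3.51 × 10^8 m²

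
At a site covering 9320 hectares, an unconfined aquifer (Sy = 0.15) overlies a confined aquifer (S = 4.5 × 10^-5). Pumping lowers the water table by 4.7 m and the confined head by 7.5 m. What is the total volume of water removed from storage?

A = 9320 hectares = 9.32 × 10^7 m²
Unconfined: ΔV_u = Sy × A × Δh_u = 0.15 × 9.32 × 10^7 × 4.7 = 6.571 × 10^7 m³
Confined: ΔV_c = S × A × Δh_c = 4.5 × 10^-5 × 9.32 × 10^7 × 7.5 = 31460 m³
Total ΔV = 6.571 × 10^7 + 31460 = 6.574 × 10^7 m³

ΔV ≈ 6.57 × 10^7 m³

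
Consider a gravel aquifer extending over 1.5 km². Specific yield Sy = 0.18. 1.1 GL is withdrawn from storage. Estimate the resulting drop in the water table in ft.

Δh ≈ 13.4 ft

A = 1.5 km² = 1.5 × 10^6 m²
ΔV = 1.1 GL = 1.1 × 10^6 m³
Δh = ΔV / (Sy × A) = 1.1 × 10^6 m³ / (0.18 × 1.5 × 10^6 m²) = 4.074 m
Δh = 4.074 m = 13.37 ft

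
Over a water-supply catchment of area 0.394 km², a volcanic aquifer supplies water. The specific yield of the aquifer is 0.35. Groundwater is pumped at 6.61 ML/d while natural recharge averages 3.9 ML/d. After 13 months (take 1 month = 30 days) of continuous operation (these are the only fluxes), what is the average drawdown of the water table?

A = 0.394 km² = 3.94 × 10^5 m²
Net abstraction = 6.61 − 3.9 = 2.71 ML/d
Q_net = 2.71 ML/d = 2710 m³/d
t = 13 months = 390 d
ΔV = Q × t = 2710 m³/d × 390 d = 1.057 × 10^6 m³
Δh = ΔV / (Sy × A) = 1.057 × 10^6 / (0.35 × 3.94 × 10^5) = 7.664 m

Δh ≈ 7.66 m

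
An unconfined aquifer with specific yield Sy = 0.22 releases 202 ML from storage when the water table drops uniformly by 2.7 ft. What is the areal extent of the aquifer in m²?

A ≈ 1.12 × 10^6 m²

Δh = 2.7 ft = 0.823 m
ΔV = 202 ML = 2.02 × 10^5 m³
A = ΔV / (Sy × Δh) = 2.02 × 10^5 / (0.22 × 0.823) = 1.116 × 10^6 m²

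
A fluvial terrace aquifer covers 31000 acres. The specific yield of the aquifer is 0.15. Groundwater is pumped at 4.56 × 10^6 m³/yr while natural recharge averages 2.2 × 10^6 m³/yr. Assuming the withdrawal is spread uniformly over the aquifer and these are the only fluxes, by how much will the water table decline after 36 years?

A = 31000 acres = 1.255 × 10^8 m²
Net abstraction = 4.56 × 10^6 − 2.2 × 10^6 = 2.36 × 10^6 m³/yr
Q_net = 2.36 × 10^6 m³/yr = 6466 m³/d
t = 36 years = 13140 d
ΔV = Q × t = 6466 m³/d × 13140 d = 8.496 × 10^7 m³
Δh = ΔV / (Sy × A) = 8.496 × 10^7 / (0.15 × 1.255 × 10^8) = 4.515 m

Δh ≈ 4.51 m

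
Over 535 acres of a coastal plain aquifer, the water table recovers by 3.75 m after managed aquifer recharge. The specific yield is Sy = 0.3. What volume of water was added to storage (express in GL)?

A = 535 acres = 2.165 × 10^6 m²
ΔV = Sy × A × Δh = 0.3 × 2.165 × 10^6 m² × 3.75 m = 2.436 × 10^6 m³
ΔV = 2.436 × 10^6 m³ = 2.436 GL

ΔV ≈ 2.44 GL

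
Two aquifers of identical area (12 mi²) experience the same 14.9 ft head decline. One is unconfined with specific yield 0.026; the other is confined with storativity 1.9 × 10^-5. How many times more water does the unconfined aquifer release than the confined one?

A = 12 mi² = 3.108 × 10^7 m²
Δh = 14.9 ft = 4.542 m
Unconfined: ΔV_u = Sy × A × Δh = 0.026 × 3.108 × 10^7 × 4.542 = 3.67 × 10^6 m³
Confined: ΔV_c = S × A × Δh = 1.9 × 10^-5 × 3.108 × 10^7 × 4.542 = 2682 m³
Ratio = ΔV_u / ΔV_c = Sy / S = 0.026 / 1.9 × 10^-5 = 1368

ΔV_u / ΔV_c ≈ 1370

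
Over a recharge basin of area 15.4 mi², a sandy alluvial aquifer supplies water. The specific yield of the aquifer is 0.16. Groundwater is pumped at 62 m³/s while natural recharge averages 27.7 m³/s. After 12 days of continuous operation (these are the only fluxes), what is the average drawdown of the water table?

A = 15.4 mi² = 3.989 × 10^7 m²
Net abstraction = 62 − 27.7 = 34.3 m³/s
Q_net = 34.3 m³/s = 2.964 × 10^6 m³/d
ΔV = Q × t = 2.964 × 10^6 m³/d × 12 d = 3.556 × 10^7 m³
Δh = ΔV / (Sy × A) = 3.556 × 10^7 / (0.16 × 3.989 × 10^7) = 5.573 m

Δh ≈ 5.57 m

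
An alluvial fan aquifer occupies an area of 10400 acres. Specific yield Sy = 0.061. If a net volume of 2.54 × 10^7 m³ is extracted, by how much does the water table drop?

Δh ≈ 9.89 m

A = 10400 acres = 4.209 × 10^7 m²
Δh = ΔV / (Sy × A) = 2.54 × 10^7 m³ / (0.061 × 4.209 × 10^7 m²) = 9.894 m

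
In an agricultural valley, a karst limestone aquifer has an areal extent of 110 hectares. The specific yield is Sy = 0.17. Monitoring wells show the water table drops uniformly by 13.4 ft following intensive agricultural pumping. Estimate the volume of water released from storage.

ΔV ≈ 7.64 × 10^5 m³

A = 110 hectares = 1.1 × 10^6 m²
Δh = 13.4 ft = 4.084 m
ΔV = Sy × A × Δh = 0.17 × 1.1 × 10^6 m² × 4.084 m = 7.638 × 10^5 m³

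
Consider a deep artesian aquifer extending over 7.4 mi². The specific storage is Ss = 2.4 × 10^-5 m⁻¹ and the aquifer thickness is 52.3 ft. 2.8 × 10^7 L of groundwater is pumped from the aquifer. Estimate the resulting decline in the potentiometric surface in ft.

Δh ≈ 12.5 ft

b = 52.3 ft = 15.94 m
S = Ss × b = 2.4 × 10^-5 m⁻¹ × 15.94 m = 3.826 × 10^-4
A = 7.4 mi² = 1.917 × 10^7 m²
ΔV = 2.8 × 10^7 L = 28000 m³
Δh = ΔV / (S × A) = 28000 m³ / (3.826 × 10^-4 × 1.917 × 10^7 m²) = 3.819 m
Δh = 3.819 m = 12.53 ft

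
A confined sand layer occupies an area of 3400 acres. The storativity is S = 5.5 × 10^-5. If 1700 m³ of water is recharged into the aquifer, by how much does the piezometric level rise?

Δh ≈ 2.25 m

A = 3400 acres = 1.376 × 10^7 m²
Δh = ΔV / (S × A) = 1700 m³ / (5.5 × 10^-5 × 1.376 × 10^7 m²) = 2.246 m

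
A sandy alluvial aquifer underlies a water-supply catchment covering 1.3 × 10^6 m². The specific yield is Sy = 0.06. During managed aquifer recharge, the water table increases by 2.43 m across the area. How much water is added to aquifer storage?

ΔV = Sy × A × Δh = 0.06 × 1.3 × 10^6 m² × 2.43 m = 1.895 × 10^5 m³

ΔV ≈ 1.9 × 10^5 m³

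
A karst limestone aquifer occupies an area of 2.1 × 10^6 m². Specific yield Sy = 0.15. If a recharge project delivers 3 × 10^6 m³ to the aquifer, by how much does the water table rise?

Δh ≈ 9.52 m

Δh = ΔV / (Sy × A) = 3 × 10^6 m³ / (0.15 × 2.1 × 10^6 m²) = 9.524 m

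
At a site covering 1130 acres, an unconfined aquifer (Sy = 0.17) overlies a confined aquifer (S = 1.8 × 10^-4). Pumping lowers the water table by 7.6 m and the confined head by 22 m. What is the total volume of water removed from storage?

ΔV ≈ 5.93 × 10^6 m³

A = 1130 acres = 4.573 × 10^6 m²
Unconfined: ΔV_u = Sy × A × Δh_u = 0.17 × 4.573 × 10^6 × 7.6 = 5.908 × 10^6 m³
Confined: ΔV_c = S × A × Δh_c = 1.8 × 10^-4 × 4.573 × 10^6 × 22 = 18110 m³
Total ΔV = 5.908 × 10^6 + 18110 = 5.926 × 10^6 m³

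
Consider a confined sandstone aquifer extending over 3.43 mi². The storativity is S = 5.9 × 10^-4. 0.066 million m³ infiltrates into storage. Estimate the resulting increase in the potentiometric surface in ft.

A = 3.43 mi² = 8.884 × 10^6 m²
ΔV = 0.066 million m³ = 66000 m³
Δh = ΔV / (S × A) = 66000 m³ / (5.9 × 10^-4 × 8.884 × 10^6 m²) = 12.59 m
Δh = 12.59 m = 41.31 ft

Δh ≈ 41.3 ft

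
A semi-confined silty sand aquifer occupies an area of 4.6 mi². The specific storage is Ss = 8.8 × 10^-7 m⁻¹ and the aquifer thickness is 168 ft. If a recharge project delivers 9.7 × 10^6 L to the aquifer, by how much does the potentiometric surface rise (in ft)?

Δh ≈ 59.3 ft

b = 168 ft = 51.21 m
S = Ss × b = 8.8 × 10^-7 m⁻¹ × 51.21 m = 4.506 × 10^-5
A = 4.6 mi² = 1.191 × 10^7 m²
ΔV = 9.7 × 10^6 L = 9700 m³
Δh = ΔV / (S × A) = 9700 m³ / (4.506 × 10^-5 × 1.191 × 10^7 m²) = 18.07 m
Δh = 18.07 m = 59.28 ft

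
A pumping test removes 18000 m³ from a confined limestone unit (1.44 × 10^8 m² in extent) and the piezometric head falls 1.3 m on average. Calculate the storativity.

S = ΔV / (A × Δh) = 18000 m³ / (1.44 × 10^8 m² × 1.3 m) = 9.615 × 10^-5

S ≈ 9.6 × 10^-5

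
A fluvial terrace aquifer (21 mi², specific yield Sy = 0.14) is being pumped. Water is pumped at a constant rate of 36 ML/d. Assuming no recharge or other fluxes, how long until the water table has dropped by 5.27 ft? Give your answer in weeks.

A = 21 mi² = 5.439 × 10^7 m²
Δh = 5.27 ft = 1.606 m
ΔV = Sy × A × Δh = 0.14 × 5.439 × 10^7 × 1.606 = 1.223 × 10^7 m³
Q = 36 ML/d = 36000 m³/d
t = ΔV / Q = 1.223 × 10^7 m³ / 36000 m³/d = 339.8 d
t = 339.8 d ≈ 48.54 weeks

t ≈ 48.5 weeks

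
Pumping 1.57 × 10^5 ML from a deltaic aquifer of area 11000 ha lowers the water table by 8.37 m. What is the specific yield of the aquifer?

Sy ≈ 0.17

A = 11000 ha = 1.1 × 10^8 m²
ΔV = 1.57 × 10^5 ML = 1.57 × 10^8 m³
Sy = ΔV / (A × Δh) = 1.57 × 10^8 m³ / (1.1 × 10^8 m² × 8.37 m) = 0.1705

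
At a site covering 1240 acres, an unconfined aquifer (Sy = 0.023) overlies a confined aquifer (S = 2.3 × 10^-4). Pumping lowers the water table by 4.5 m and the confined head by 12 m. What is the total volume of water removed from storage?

A = 1240 acres = 5.018 × 10^6 m²
Unconfined: ΔV_u = Sy × A × Δh_u = 0.023 × 5.018 × 10^6 × 4.5 = 5.194 × 10^5 m³
Confined: ΔV_c = S × A × Δh_c = 2.3 × 10^-4 × 5.018 × 10^6 × 12 = 13850 m³
Total ΔV = 5.194 × 10^5 + 13850 = 5.332 × 10^5 m³

ΔV ≈ 5.33 × 10^5 m³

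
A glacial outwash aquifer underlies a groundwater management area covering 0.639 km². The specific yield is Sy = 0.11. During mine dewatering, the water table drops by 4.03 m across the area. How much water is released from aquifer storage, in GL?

ΔV ≈ 0.283 GL

A = 0.639 km² = 6.39 × 10^5 m²
ΔV = Sy × A × Δh = 0.11 × 6.39 × 10^5 m² × 4.03 m = 2.833 × 10^5 m³
ΔV = 2.833 × 10^5 m³ = 0.2833 GL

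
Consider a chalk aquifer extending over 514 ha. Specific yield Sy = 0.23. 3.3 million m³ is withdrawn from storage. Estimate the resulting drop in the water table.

Δh ≈ 2.79 m

A = 514 ha = 5.14 × 10^6 m²
ΔV = 3.3 million m³ = 3.3 × 10^6 m³
Δh = ΔV / (Sy × A) = 3.3 × 10^6 m³ / (0.23 × 5.14 × 10^6 m²) = 2.791 m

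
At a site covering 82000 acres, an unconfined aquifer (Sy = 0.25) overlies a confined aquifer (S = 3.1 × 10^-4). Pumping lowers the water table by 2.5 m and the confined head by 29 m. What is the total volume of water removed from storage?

ΔV ≈ 2.1 × 10^8 m³

A = 82000 acres = 3.318 × 10^8 m²
Unconfined: ΔV_u = Sy × A × Δh_u = 0.25 × 3.318 × 10^8 × 2.5 = 2.074 × 10^8 m³
Confined: ΔV_c = S × A × Δh_c = 3.1 × 10^-4 × 3.318 × 10^8 × 29 = 2.983 × 10^6 m³
Total ΔV = 2.074 × 10^8 + 2.983 × 10^6 = 2.104 × 10^8 m³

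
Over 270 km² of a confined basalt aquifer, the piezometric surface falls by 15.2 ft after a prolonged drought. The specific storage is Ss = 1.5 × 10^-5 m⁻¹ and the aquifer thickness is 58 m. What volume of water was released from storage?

ΔV ≈ 1.09 × 10^6 m³

S = Ss × b = 1.5 × 10^-5 m⁻¹ × 58 m = 8.7 × 10^-4
A = 270 km² = 2.7 × 10^8 m²
Δh = 15.2 ft = 4.633 m
ΔV = S × A × Δh = 8.7 × 10^-4 × 2.7 × 10^8 m² × 4.633 m = 1.088 × 10^6 m³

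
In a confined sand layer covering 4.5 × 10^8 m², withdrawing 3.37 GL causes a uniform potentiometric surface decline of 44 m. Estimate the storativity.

S ≈ 1.7 × 10^-4

ΔV = 3.37 GL = 3.37 × 10^6 m³
S = ΔV / (A × Δh) = 3.37 × 10^6 m³ / (4.5 × 10^8 m² × 44 m) = 1.702 × 10^-4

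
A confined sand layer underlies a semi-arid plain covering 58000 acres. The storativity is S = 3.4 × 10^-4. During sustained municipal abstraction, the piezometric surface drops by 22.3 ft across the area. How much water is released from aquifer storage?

A = 58000 acres = 2.347 × 10^8 m²
Δh = 22.3 ft = 6.797 m
ΔV = S × A × Δh = 3.4 × 10^-4 × 2.347 × 10^8 m² × 6.797 m = 5.424 × 10^5 m³

ΔV ≈ 5.42 × 10^5 m³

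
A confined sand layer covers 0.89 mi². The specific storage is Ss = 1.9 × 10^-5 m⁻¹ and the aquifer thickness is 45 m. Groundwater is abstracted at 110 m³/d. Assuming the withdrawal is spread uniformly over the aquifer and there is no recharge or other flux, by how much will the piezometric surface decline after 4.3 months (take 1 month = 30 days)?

S = Ss × b = 1.9 × 10^-5 m⁻¹ × 45 m = 8.55 × 10^-4
A = 0.89 mi² = 2.305 × 10^6 m²
t = 4.3 months = 129 d
ΔV = Q × t = 110 m³/d × 129 d = 14190 m³
Δh = ΔV / (S × A) = 14190 / (8.55 × 10^-4 × 2.305 × 10^6) = 7.2 m

Δh ≈ 7.2 m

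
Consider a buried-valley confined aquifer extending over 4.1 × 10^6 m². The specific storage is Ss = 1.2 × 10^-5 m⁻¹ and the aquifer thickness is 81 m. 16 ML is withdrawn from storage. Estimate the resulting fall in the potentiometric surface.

Δh ≈ 4.01 m

S = Ss × b = 1.2 × 10^-5 m⁻¹ × 81 m = 9.72 × 10^-4
ΔV = 16 ML = 16000 m³
Δh = ΔV / (S × A) = 16000 m³ / (9.72 × 10^-4 × 4.1 × 10^6 m²) = 4.015 m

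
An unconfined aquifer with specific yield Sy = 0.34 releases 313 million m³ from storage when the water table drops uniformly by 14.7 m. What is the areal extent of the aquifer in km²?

A ≈ 62.6 km²

ΔV = 313 million m³ = 3.13 × 10^8 m³
A = ΔV / (Sy × Δh) = 3.13 × 10^8 / (0.34 × 14.7) = 6.263 × 10^7 m²
A = 6.263 × 10^7 m² = 62.63 km²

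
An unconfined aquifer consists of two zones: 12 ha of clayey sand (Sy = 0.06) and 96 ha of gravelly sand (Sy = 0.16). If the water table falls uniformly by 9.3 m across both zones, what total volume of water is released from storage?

A₁ = 12 ha = 1.2 × 10^5 m²; A₂ = 96 ha = 9.6 × 10^5 m²
ΔV₁ = 0.06 × 1.2 × 10^5 × 9.3 = 66960 m³
ΔV₂ = 0.16 × 9.6 × 10^5 × 9.3 = 1.428 × 10^6 m³
ΔV = ΔV₁ + ΔV₂ = 1.495 × 10^6 m³

ΔV ≈ 1.5 × 10^6 m³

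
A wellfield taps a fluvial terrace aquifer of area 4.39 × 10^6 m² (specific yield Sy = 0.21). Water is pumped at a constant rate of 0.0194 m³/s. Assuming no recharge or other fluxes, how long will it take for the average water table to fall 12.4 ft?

Δh = 12.4 ft = 3.78 m
ΔV = Sy × A × Δh = 0.21 × 4.39 × 10^6 × 3.78 = 3.484 × 10^6 m³
Q = 0.0194 m³/s = 1676 m³/d
t = ΔV / Q = 3.484 × 10^6 m³ / 1676 m³/d = 2079 d

t ≈ 2080 days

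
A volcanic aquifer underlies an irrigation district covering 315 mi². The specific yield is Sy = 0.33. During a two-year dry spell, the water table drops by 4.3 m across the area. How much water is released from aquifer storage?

A = 315 mi² = 8.158 × 10^8 m²
ΔV = Sy × A × Δh = 0.33 × 8.158 × 10^8 m² × 4.3 m = 1.158 × 10^9 m³

ΔV ≈ 1.16 × 10^9 m³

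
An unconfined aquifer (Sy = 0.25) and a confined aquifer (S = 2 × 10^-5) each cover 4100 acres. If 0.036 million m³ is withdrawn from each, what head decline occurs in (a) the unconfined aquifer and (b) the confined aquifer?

Δh_u ≈ 0.00868 m; Δh_c ≈ 108 m

A = 4100 acres = 1.659 × 10^7 m²
ΔV = 0.036 million m³ = 36000 m³
Unconfined: Δh_u = ΔV/(Sy·A) = 36000/(0.25 × 1.659 × 10^7) = 0.008679 m
Confined: Δh_c = ΔV/(S·A) = 36000/(2 × 10^-5 × 1.659 × 10^7) = 108.5 m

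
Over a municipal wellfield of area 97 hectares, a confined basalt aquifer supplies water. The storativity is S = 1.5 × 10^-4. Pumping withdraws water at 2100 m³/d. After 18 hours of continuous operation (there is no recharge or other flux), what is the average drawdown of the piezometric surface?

A = 97 hectares = 9.7 × 10^5 m²
t = 18 hours = 0.75 d
ΔV = Q × t = 2100 m³/d × 0.75 d = 1575 m³
Δh = ΔV / (S × A) = 1575 / (1.5 × 10^-4 × 9.7 × 10^5) = 10.82 m

Δh ≈ 10.8 m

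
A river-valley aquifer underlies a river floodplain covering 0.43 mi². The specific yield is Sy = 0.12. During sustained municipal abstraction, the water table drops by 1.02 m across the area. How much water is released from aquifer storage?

A = 0.43 mi² = 1.114 × 10^6 m²
ΔV = Sy × A × Δh = 0.12 × 1.114 × 10^6 m² × 1.02 m = 1.363 × 10^5 m³

ΔV ≈ 1.36 × 10^5 m³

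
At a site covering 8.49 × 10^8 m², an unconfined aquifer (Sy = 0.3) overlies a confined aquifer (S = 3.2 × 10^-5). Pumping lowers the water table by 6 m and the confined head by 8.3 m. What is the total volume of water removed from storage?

ΔV ≈ 1.53 × 10^9 m³

Unconfined: ΔV_u = Sy × A × Δh_u = 0.3 × 8.49 × 10^8 × 6 = 1.528 × 10^9 m³
Confined: ΔV_c = S × A × Δh_c = 3.2 × 10^-5 × 8.49 × 10^8 × 8.3 = 2.255 × 10^5 m³
Total ΔV = 1.528 × 10^9 + 2.255 × 10^5 = 1.528 × 10^9 m³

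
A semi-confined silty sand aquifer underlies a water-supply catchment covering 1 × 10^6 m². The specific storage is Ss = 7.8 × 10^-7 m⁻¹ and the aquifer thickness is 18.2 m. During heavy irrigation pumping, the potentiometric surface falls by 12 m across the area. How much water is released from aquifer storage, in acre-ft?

S = Ss × b = 7.8 × 10^-7 m⁻¹ × 18.2 m = 1.42 × 10^-5
ΔV = S × A × Δh = 1.42 × 10^-5 × 1 × 10^6 m² × 12 m = 170.4 m³
ΔV = 170.4 m³ = 0.1381 acre-ft

ΔV ≈ 0.138 acre-ft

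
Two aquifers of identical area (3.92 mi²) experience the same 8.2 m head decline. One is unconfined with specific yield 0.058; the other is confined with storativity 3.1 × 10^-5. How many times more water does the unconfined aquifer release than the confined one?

ΔV_u / ΔV_c ≈ 1870

A = 3.92 mi² = 1.015 × 10^7 m²
Unconfined: ΔV_u = Sy × A × Δh = 0.058 × 1.015 × 10^7 × 8.2 = 4.829 × 10^6 m³
Confined: ΔV_c = S × A × Δh = 3.1 × 10^-5 × 1.015 × 10^7 × 8.2 = 2581 m³
Ratio = ΔV_u / ΔV_c = Sy / S = 0.058 / 3.1 × 10^-5 = 1871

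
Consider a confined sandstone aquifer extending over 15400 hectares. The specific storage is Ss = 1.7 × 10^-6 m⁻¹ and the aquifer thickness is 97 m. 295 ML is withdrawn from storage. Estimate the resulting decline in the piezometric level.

S = Ss × b = 1.7 × 10^-6 m⁻¹ × 97 m = 1.649 × 10^-4
A = 15400 hectares = 1.54 × 10^8 m²
ΔV = 295 ML = 2.95 × 10^5 m³
Δh = ΔV / (S × A) = 2.95 × 10^5 m³ / (1.649 × 10^-4 × 1.54 × 10^8 m²) = 11.62 m

Δh ≈ 11.6 m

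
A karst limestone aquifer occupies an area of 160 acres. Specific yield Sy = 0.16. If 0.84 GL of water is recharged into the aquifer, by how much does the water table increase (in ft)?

A = 160 acres = 6.475 × 10^5 m²
ΔV = 0.84 GL = 8.4 × 10^5 m³
Δh = ΔV / (Sy × A) = 8.4 × 10^5 m³ / (0.16 × 6.475 × 10^5 m²) = 8.108 m
Δh = 8.108 m = 26.6 ft

Δh ≈ 26.6 ft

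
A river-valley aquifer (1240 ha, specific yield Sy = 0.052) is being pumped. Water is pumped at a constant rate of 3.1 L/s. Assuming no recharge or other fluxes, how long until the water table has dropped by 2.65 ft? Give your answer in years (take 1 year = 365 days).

t ≈ 5.33 years

A = 1240 ha = 1.24 × 10^7 m²
Δh = 2.65 ft = 0.8077 m
ΔV = Sy × A × Δh = 0.052 × 1.24 × 10^7 × 0.8077 = 5.208 × 10^5 m³
Q = 3.1 L/s = 267.8 m³/d
t = ΔV / Q = 5.208 × 10^5 m³ / 267.8 m³/d = 1945 d
t = 1945 d ≈ 5.327 years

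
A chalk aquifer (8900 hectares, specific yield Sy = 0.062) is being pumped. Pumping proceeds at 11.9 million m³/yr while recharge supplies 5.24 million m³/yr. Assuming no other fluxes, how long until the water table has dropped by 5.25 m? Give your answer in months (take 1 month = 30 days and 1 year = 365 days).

A = 8900 hectares = 8.9 × 10^7 m²
ΔV = Sy × A × Δh = 0.062 × 8.9 × 10^7 × 5.25 = 2.897 × 10^7 m³
Net withdrawal = 11.9 − 5.24 = 6.66 million m³/yr = 18250 m³/d
t = ΔV / Q = 2.897 × 10^7 m³ / 18250 m³/d = 1588 d
t = 1588 d ≈ 52.92 months

t ≈ 52.9 months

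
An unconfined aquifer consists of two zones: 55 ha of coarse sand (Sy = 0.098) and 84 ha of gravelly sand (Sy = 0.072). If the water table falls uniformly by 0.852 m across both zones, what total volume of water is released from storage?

ΔV ≈ 97500 m³

A₁ = 55 ha = 5.5 × 10^5 m²; A₂ = 84 ha = 8.4 × 10^5 m²
ΔV₁ = 0.098 × 5.5 × 10^5 × 0.852 = 45920 m³
ΔV₂ = 0.072 × 8.4 × 10^5 × 0.852 = 51530 m³
ΔV = ΔV₁ + ΔV₂ = 97450 m³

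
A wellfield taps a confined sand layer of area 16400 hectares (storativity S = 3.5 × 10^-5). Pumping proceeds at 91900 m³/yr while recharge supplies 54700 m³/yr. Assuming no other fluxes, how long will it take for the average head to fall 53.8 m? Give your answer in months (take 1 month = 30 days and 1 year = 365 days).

t ≈ 101 months

A = 16400 hectares = 1.64 × 10^8 m²
ΔV = S × A × Δh = 3.5 × 10^-5 × 1.64 × 10^8 × 53.8 = 3.088 × 10^5 m³
Net withdrawal = 91900 − 54700 = 37200 m³/yr = 101.9 m³/d
t = ΔV / Q = 3.088 × 10^5 m³ / 101.9 m³/d = 3030 d
t = 3030 d ≈ 101 months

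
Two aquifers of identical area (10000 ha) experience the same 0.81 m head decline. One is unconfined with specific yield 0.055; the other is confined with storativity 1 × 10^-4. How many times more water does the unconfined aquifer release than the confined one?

ΔV_u / ΔV_c ≈ 550

A = 10000 ha = 1 × 10^8 m²
Unconfined: ΔV_u = Sy × A × Δh = 0.055 × 1 × 10^8 × 0.81 = 4.455 × 10^6 m³
Confined: ΔV_c = S × A × Δh = 1 × 10^-4 × 1 × 10^8 × 0.81 = 8100 m³
Ratio = ΔV_u / ΔV_c = Sy / S = 0.055 / 1 × 10^-4 = 550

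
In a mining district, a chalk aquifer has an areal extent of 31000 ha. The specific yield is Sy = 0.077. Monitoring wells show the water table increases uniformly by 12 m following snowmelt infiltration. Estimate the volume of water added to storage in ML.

ΔV ≈ 2.86 × 10^5 ML

A = 31000 ha = 3.1 × 10^8 m²
ΔV = Sy × A × Δh = 0.077 × 3.1 × 10^8 m² × 12 m = 2.864 × 10^8 m³
ΔV = 2.864 × 10^8 m³ = 2.864 × 10^5 ML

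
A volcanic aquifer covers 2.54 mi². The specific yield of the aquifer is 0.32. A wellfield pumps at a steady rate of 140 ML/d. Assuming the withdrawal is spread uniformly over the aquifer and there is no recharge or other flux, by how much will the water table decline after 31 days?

Δh ≈ 2.06 m

A = 2.54 mi² = 6.579 × 10^6 m²
Q = 140 ML/d = 1.4 × 10^5 m³/d
ΔV = Q × t = 1.4 × 10^5 m³/d × 31 d = 4.34 × 10^6 m³
Δh = ΔV / (Sy × A) = 4.34 × 10^6 / (0.32 × 6.579 × 10^6) = 2.062 m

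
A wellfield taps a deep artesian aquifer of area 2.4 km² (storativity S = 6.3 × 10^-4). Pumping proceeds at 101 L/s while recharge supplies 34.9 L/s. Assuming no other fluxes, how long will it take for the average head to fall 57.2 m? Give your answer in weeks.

t ≈ 2.16 weeks

A = 2.4 km² = 2.4 × 10^6 m²
ΔV = S × A × Δh = 6.3 × 10^-4 × 2.4 × 10^6 × 57.2 = 86490 m³
Net withdrawal = 101 − 34.9 = 66.1 L/s = 5711 m³/d
t = ΔV / Q = 86490 m³ / 5711 m³/d = 15.14 d
t = 15.14 d ≈ 2.163 weeks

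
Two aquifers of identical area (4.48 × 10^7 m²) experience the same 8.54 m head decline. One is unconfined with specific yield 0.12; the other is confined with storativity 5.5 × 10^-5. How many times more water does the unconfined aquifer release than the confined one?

ΔV_u / ΔV_c ≈ 2180

Unconfined: ΔV_u = Sy × A × Δh = 0.12 × 4.48 × 10^7 × 8.54 = 4.591 × 10^7 m³
Confined: ΔV_c = S × A × Δh = 5.5 × 10^-5 × 4.48 × 10^7 × 8.54 = 21040 m³
Ratio = ΔV_u / ΔV_c = Sy / S = 0.12 / 5.5 × 10^-5 = 2182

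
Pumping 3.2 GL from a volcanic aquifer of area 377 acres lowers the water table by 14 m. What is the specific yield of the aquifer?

Sy ≈ 0.15

A = 377 acres = 1.526 × 10^6 m²
ΔV = 3.2 GL = 3.2 × 10^6 m³
Sy = ΔV / (A × Δh) = 3.2 × 10^6 m³ / (1.526 × 10^6 m² × 14 m) = 0.1498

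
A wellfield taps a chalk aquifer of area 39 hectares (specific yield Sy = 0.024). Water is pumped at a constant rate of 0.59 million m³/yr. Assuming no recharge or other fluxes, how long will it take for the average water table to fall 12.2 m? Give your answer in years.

A = 39 hectares = 3.9 × 10^5 m²
ΔV = Sy × A × Δh = 0.024 × 3.9 × 10^5 × 12.2 = 1.142 × 10^5 m³
Q = 0.59 million m³/yr = 1616 m³/d
t = ΔV / Q = 1.142 × 10^5 m³ / 1616 m³/d = 70.64 d
t = 70.64 d ≈ 0.1935 years

t ≈ 0.194 years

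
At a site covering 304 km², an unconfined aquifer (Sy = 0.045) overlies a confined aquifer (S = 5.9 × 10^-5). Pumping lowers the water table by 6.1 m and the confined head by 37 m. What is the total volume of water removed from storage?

ΔV ≈ 8.41 × 10^7 m³

A = 304 km² = 3.04 × 10^8 m²
Unconfined: ΔV_u = Sy × A × Δh_u = 0.045 × 3.04 × 10^8 × 6.1 = 8.345 × 10^7 m³
Confined: ΔV_c = S × A × Δh_c = 5.9 × 10^-5 × 3.04 × 10^8 × 37 = 6.636 × 10^5 m³
Total ΔV = 8.345 × 10^7 + 6.636 × 10^5 = 8.411 × 10^7 m³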